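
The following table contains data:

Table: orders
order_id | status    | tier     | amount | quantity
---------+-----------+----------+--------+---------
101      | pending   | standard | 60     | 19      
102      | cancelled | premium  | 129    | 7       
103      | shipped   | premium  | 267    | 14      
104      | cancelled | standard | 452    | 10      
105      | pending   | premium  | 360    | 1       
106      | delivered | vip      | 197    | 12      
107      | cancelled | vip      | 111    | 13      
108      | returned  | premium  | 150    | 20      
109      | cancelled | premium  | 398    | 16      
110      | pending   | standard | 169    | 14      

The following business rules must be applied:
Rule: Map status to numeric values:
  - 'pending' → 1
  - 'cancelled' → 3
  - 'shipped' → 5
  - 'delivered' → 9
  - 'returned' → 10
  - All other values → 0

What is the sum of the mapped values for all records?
39

Step 1: Apply mapping to each record
Step 2: Count by status:
  'pending': 3 records × 1 = 3
  'cancelled': 4 records × 3 = 12
  'shipped': 1 records × 5 = 5
  'delivered': 1 records × 9 = 9
  'returned': 1 records × 10 = 10
Step 3: Sum all mapped values = 39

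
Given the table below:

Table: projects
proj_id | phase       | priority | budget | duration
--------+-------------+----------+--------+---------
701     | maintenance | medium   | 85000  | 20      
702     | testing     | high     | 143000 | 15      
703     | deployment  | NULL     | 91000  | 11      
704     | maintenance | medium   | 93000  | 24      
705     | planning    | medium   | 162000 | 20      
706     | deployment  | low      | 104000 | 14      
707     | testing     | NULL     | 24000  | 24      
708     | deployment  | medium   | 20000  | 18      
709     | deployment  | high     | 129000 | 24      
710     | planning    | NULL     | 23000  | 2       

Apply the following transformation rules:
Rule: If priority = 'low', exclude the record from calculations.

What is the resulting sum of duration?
158

Step 1: Identify records where priority = 'low'
Step 2: The excluded records sum to 14
Step 3: Original total duration = 172
Step 4: Remaining total = 172 - 14 = 158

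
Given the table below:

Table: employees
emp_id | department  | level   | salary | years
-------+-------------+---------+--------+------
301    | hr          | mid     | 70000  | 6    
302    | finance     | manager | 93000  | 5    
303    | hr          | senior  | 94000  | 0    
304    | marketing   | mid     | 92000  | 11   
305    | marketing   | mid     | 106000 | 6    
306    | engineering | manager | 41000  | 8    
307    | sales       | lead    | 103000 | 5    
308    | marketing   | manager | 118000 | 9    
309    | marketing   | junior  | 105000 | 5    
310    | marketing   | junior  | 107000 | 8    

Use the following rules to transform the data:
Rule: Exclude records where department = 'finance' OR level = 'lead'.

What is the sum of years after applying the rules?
53

Step 1: Find records where department = 'finance' OR level = 'lead'
Step 2: 2 records match, summing to 10
Step 3: Original sum: 63
Step 4: Remaining sum = 63 - 10 = 53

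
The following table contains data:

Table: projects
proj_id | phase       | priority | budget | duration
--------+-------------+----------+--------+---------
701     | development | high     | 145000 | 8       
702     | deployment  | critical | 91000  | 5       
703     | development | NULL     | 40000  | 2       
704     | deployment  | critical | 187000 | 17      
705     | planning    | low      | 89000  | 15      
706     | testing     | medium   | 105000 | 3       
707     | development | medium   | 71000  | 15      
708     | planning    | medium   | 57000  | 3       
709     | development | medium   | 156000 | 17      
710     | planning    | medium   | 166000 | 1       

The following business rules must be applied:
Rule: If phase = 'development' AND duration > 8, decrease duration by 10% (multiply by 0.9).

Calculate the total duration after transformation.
82.8

Step 1: Find records where phase = 'development' AND duration > 8
Step 2: 2 records match, summing to 32
Step 3: After multiplier: 32 × 0.9 = 28.8
Step 4: Unaffected records sum: 54
Step 5: Final sum = 28.8 + 54 = 82.8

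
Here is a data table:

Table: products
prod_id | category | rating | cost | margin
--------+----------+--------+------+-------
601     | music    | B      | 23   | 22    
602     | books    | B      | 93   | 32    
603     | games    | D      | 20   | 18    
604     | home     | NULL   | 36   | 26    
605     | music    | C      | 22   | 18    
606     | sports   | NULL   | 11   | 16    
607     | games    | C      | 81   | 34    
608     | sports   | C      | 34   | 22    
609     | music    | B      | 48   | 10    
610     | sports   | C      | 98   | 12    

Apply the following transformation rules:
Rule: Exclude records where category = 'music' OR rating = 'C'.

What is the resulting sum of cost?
160

Step 1: Find records where category = 'music' OR rating = 'C'
Step 2: 6 records match, summing to 306
Step 3: Original sum: 466
Step 4: Remaining sum = 466 - 306 = 160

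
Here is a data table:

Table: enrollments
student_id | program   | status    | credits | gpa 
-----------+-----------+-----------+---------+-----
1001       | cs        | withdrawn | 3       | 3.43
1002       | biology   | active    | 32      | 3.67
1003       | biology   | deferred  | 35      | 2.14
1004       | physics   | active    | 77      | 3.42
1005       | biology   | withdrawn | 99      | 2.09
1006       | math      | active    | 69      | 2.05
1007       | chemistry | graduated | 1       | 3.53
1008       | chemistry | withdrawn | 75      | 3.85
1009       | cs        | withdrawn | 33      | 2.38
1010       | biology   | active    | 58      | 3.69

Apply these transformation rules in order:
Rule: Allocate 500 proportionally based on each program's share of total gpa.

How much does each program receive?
biology: 191.57, chemistry: 121.98, cs: 96.03, math: 33.88, physics: 56.53

Step 1: Calculate total gpa = 30.25
Step 2: Calculate each program's proportion:
  biology: 11.59/30.25 = 38.31% → 191.57
  chemistry: 7.38/30.25 = 24.40% → 121.98
  cs: 5.81/30.25 = 19.21% → 96.03
  math: 2.05/30.25 = 6.78% → 33.88
  physics: 3.42/30.25 = 11.31% → 56.53
Step 3: Verify: sum of allocations ≈ 500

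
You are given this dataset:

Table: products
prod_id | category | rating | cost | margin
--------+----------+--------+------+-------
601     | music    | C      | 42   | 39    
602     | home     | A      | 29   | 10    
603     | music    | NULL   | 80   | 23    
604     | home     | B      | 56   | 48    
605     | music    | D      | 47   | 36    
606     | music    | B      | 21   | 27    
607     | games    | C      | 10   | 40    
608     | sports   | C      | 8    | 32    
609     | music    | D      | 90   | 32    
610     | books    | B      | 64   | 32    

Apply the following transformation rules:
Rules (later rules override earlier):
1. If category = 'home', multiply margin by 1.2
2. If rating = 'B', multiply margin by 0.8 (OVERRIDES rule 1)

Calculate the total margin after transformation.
299.6

Step 1: Rule 2 takes priority for records with rating = 'B'
  - 3 records: 107 × 0.8 = 85.6
Step 2: Rule 1 applies to remaining records with category = 'home'
  - 1 records: 10 × 1.2 = 12.0
Step 3: Other records unchanged: 202
Step 4: Final sum = 85.6 + 12.0 + 202 = 299.6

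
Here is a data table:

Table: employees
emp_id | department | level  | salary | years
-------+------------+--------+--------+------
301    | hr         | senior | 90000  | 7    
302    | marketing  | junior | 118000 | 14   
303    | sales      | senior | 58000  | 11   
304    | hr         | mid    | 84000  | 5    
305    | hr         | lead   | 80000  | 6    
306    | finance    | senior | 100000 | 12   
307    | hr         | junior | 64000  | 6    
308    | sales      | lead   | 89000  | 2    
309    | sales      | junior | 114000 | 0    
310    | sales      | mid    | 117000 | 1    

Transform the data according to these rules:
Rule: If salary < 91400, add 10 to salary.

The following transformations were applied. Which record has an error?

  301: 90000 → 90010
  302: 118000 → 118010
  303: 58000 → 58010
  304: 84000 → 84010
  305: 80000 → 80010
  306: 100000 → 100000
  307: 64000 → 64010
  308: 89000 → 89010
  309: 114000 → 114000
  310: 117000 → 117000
Record 302 has an error. The correct transformed value should be 118000, not 118010.

Step 1: Check each record against the rule
Step 2: Record 302 has salary = 118000
Step 3: Since 118000 >= 91400, the bonus should not have been applied
Step 4: Correct value = 118000, but claimed value = 118010
Conclusion: Record 302 has the error.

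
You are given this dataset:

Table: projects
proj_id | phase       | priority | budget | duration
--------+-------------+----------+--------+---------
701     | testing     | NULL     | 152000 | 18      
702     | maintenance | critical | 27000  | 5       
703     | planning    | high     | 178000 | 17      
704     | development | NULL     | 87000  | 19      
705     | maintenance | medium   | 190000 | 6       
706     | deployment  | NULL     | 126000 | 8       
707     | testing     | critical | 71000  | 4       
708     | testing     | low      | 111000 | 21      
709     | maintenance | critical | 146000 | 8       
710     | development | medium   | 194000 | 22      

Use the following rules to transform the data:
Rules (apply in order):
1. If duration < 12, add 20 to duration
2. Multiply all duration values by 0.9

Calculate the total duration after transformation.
205.2

Step 1: Apply Rule 1 - Add 20 to records with duration < 12
  - 5 records affected: 31 + (5 × 20) = 131
  - Unaffected records: 97
  - Sum after Rule 1: 228
Step 2: Apply Rule 2 - Multiply all by 0.9
  - 228 × 0.9 = 205.2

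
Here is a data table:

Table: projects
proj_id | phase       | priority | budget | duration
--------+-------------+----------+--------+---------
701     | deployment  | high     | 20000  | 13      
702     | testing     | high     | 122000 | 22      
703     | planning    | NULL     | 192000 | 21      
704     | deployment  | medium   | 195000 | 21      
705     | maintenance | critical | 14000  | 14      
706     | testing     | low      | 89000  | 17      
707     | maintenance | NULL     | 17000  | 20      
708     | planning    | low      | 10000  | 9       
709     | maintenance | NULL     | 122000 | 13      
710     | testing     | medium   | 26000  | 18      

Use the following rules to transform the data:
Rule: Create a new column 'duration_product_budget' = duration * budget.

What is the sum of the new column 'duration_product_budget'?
15264000

Step 1: For each record, compute duration * budget
Example calculations:
  13 * 20000 = 260000
  22 * 122000 = 2684000
  21 * 192000 = 4032000
  ...
Step 2: Sum all derived values
Step 3: Total = 15264000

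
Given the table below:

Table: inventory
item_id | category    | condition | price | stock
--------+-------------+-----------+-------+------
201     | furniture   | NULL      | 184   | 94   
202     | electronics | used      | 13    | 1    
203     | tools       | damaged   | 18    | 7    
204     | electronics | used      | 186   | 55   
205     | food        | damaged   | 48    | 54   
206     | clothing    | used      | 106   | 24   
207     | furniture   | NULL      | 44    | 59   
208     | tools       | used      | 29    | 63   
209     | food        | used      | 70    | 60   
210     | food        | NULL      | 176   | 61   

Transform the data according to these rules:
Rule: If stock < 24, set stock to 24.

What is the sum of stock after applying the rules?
518

Step 1: 2 records have stock < 24
Step 2: These records originally summed to 8
Step 3: After setting to minimum: 2 × 24 = 48
Step 4: Unaffected records sum: 470
Step 5: Final sum = 48 + 470 = 518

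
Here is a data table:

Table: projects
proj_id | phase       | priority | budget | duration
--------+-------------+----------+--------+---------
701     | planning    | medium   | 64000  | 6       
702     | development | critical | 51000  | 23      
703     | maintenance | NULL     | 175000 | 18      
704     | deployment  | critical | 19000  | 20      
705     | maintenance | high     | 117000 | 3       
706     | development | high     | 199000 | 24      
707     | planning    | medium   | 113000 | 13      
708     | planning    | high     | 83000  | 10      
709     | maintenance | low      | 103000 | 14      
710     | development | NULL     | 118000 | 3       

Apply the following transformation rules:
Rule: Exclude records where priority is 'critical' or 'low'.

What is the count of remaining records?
7

Step 1: Count records to exclude
  - 2 (critical) + 1 (low) = 3 records
Step 2: Total records: 10
Step 3: Remaining = 10 - 3 = 7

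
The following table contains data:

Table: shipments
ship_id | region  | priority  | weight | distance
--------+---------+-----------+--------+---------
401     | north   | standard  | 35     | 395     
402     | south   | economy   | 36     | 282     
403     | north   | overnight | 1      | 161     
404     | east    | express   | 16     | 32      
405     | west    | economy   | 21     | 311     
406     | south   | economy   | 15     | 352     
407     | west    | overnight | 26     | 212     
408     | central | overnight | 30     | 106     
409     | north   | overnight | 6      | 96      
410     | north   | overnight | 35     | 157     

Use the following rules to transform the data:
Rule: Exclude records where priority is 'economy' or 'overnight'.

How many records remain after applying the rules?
2

Step 1: Count records to exclude
  - 3 (economy) + 5 (overnight) = 8 records
Step 2: Total records: 10
Step 3: Remaining = 10 - 8 = 2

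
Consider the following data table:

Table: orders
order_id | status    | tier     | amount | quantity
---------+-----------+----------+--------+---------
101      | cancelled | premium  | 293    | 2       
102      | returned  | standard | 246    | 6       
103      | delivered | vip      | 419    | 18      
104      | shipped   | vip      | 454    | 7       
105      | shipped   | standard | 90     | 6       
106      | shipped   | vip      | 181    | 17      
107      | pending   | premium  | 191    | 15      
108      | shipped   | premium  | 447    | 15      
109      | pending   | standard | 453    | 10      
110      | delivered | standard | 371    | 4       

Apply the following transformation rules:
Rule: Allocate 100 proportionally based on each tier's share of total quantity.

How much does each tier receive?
premium: 32.0, standard: 26.0, vip: 42.0

Step 1: Calculate total quantity = 100
Step 2: Calculate each tier's proportion:
  premium: 32/100 = 32.00% → 32.0
  standard: 26/100 = 26.00% → 26.0
  vip: 42/100 = 42.00% → 42.0
Step 3: Verify: sum of allocations ≈ 100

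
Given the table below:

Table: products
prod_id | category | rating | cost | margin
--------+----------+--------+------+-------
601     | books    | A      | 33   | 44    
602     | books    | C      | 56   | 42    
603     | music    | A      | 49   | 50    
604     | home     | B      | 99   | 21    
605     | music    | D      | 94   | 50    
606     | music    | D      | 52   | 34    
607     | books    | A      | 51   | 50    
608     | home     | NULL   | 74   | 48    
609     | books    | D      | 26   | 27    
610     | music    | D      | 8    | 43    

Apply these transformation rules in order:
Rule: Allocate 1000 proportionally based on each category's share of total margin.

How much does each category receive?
books: 398.53, home: 168.7, music: 432.76

Step 1: Calculate total margin = 409
Step 2: Calculate each category's proportion:
  books: 163/409 = 39.85% → 398.53
  home: 69/409 = 16.87% → 168.7
  music: 177/409 = 43.28% → 432.76
Step 3: Verify: sum of allocations ≈ 1000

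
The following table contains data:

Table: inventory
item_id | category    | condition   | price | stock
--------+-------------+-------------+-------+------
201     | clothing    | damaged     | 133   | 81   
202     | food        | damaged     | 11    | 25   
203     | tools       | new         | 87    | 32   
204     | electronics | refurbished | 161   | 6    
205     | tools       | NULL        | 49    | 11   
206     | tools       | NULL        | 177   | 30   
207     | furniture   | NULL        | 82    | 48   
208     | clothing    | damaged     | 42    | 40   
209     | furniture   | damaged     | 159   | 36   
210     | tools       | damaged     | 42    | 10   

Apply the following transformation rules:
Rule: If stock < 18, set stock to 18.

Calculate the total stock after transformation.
346

Step 1: 3 records have stock < 18
Step 2: These records originally summed to 27
Step 3: After setting to minimum: 3 × 18 = 54
Step 4: Unaffected records sum: 292
Step 5: Final sum = 54 + 292 = 346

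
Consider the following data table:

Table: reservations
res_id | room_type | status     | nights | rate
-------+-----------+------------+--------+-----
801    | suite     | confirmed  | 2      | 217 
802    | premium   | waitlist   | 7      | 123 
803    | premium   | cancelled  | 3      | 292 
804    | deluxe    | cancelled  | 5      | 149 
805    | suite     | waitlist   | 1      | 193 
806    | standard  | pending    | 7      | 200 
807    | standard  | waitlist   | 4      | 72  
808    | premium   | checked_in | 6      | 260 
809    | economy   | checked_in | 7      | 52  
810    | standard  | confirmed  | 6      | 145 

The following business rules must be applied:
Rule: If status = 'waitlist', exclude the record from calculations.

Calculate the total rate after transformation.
1315

Step 1: Identify records where status = 'waitlist'
Step 2: The excluded records sum to 388
Step 3: Original total rate = 1703
Step 4: Remaining total = 1703 - 388 = 1315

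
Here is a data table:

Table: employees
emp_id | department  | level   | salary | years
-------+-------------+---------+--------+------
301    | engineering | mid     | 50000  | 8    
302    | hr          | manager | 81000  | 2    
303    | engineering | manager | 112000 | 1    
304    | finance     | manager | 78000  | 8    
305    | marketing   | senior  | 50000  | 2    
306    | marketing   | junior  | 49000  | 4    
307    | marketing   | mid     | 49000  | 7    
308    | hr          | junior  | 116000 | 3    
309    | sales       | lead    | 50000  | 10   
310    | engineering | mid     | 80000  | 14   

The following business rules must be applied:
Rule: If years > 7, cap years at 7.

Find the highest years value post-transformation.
7

Step 1: Original maximum years = 14
Step 2: Apply cap at 7
Step 3: 4 records had years > 7 and were capped
Step 4: Maximum after transformation = 7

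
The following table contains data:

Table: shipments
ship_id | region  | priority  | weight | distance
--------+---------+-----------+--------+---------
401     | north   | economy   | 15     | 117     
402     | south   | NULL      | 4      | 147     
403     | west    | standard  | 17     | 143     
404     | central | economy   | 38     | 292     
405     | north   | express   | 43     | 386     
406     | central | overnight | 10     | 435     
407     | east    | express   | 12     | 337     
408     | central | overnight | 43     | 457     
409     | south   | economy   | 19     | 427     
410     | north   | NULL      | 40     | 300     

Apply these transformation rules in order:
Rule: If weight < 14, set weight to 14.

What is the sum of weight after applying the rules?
257

Step 1: 3 records have weight < 14
Step 2: These records originally summed to 26
Step 3: After setting to minimum: 3 × 14 = 42
Step 4: Unaffected records sum: 215
Step 5: Final sum = 42 + 215 = 257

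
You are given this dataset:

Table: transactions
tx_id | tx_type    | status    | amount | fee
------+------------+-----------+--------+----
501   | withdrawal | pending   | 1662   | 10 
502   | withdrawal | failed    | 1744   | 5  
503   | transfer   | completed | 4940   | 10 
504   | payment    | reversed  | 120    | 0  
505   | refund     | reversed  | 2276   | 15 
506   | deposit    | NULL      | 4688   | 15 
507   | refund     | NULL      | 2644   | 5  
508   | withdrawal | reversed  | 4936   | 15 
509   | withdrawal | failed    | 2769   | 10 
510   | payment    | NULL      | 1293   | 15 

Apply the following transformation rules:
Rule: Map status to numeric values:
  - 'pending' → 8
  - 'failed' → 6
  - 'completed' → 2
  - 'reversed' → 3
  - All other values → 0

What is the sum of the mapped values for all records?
31

Step 1: Apply mapping to each record
Step 2: Count by status:
  'pending': 1 records × 8 = 8
  'failed': 2 records × 6 = 12
  'completed': 1 records × 2 = 2
  'reversed': 3 records × 3 = 9
Step 3: Sum all mapped values = 31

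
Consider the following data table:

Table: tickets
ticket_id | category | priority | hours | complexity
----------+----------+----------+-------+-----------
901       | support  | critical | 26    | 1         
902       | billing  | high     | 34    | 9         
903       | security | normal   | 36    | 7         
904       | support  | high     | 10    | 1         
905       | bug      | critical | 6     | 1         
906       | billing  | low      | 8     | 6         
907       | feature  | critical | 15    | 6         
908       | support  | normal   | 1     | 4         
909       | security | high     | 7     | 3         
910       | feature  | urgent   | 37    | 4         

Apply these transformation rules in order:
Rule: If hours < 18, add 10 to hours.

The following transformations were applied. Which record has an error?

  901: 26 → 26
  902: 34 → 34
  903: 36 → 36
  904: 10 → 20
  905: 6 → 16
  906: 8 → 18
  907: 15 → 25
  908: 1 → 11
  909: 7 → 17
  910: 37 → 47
Record 910 has an error. The correct transformed value should be 37, not 47.

Step 1: Check each record against the rule
Step 2: Record 910 has hours = 37
Step 3: Since 37 >= 18, the bonus should not have been applied
Step 4: Correct value = 37, but claimed value = 47
Conclusion: Record 910 has the error.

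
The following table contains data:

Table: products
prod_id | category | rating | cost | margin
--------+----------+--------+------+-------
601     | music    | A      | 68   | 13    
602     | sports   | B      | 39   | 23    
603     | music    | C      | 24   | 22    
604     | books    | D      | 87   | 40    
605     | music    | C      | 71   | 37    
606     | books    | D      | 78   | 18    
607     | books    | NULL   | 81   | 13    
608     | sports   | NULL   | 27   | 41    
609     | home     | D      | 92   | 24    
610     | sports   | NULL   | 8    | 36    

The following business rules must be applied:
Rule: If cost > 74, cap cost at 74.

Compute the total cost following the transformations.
533

Step 1: 4 records have cost > 74
Step 2: These records originally summed to 338
Step 3: After capping: 4 × 74 = 296
Step 4: Unaffected records sum: 237
Step 5: Final sum = 296 + 237 = 533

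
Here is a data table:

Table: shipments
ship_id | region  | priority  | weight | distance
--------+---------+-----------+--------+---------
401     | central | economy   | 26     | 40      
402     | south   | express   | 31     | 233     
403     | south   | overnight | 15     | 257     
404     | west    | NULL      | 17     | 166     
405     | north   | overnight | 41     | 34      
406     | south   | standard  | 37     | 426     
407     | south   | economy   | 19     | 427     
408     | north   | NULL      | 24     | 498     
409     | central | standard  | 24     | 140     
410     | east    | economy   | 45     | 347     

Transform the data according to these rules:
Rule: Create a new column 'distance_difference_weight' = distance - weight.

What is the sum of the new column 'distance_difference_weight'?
2289

Step 1: For each record, compute distance - weight
Example calculations:
  40 - 26 = 14
  233 - 31 = 202
  257 - 15 = 242
  ...
Step 2: Sum all derived values
Step 3: Total = 2289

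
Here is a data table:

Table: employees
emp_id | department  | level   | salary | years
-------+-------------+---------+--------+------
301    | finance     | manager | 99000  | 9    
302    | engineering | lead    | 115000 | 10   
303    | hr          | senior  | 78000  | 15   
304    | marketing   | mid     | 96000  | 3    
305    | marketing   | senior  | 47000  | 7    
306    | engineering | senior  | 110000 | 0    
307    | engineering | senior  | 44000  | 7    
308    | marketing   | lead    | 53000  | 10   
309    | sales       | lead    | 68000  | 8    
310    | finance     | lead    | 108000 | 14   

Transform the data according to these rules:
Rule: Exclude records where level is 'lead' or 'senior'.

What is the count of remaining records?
2

Step 1: Count records to exclude
  - 4 (lead) + 4 (senior) = 8 records
Step 2: Total records: 10
Step 3: Remaining = 10 - 8 = 2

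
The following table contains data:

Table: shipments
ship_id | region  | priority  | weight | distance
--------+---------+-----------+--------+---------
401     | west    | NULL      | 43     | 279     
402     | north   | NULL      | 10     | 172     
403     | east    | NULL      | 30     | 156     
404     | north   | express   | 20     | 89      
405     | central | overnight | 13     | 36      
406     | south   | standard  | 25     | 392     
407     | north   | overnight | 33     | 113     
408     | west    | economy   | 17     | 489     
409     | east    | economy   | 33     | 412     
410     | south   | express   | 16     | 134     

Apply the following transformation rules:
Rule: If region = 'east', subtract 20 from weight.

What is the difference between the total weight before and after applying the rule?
40

Step 1: Original sum of weight = 240
Step 2: 2 records have region = 'east'
Step 3: Each affected record changes by -20
Step 4: Total change = 2 × -20 = -40
Step 5: New sum = 240 + -40 = 200
Step 6: Difference = |200 - 240| = 40
        (Sum decreased by 40)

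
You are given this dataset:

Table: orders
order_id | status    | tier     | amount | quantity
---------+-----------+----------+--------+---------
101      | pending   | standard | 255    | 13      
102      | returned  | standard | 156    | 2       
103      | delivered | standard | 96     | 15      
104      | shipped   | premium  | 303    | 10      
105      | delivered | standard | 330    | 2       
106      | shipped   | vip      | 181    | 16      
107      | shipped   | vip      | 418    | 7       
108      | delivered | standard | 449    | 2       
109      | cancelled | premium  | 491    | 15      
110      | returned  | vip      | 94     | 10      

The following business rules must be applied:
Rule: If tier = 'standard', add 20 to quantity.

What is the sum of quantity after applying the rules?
192

Step 1: Count records where tier = 'standard': 5
Step 2: Total bonus added: 5 × 20 = 100
Step 3: Original sum of quantity: 92
Step 4: Final sum = 92 + 100 = 192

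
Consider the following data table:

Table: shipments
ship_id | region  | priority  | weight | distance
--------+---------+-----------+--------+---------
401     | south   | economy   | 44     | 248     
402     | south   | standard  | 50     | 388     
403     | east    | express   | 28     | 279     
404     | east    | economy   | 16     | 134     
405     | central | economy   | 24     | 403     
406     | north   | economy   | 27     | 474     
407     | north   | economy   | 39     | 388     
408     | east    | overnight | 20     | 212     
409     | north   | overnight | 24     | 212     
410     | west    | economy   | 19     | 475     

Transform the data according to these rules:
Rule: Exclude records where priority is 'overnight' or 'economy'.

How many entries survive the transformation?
2

Step 1: Count records to exclude
  - 2 (overnight) + 6 (economy) = 8 records
Step 2: Total records: 10
Step 3: Remaining = 10 - 8 = 2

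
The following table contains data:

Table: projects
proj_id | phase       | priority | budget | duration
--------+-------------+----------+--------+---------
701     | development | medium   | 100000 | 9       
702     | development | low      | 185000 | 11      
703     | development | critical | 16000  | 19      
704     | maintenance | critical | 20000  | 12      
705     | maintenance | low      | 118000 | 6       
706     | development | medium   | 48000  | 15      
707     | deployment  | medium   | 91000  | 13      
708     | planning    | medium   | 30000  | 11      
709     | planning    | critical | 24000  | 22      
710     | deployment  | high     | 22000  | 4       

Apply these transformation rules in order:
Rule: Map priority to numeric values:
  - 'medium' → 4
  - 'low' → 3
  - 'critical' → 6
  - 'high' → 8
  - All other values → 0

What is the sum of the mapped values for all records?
48

Step 1: Apply mapping to each record
Step 2: Count by status:
  'medium': 4 records × 4 = 16
  'low': 2 records × 3 = 6
  'critical': 3 records × 6 = 18
  'high': 1 records × 8 = 8
Step 3: Sum all mapped values = 48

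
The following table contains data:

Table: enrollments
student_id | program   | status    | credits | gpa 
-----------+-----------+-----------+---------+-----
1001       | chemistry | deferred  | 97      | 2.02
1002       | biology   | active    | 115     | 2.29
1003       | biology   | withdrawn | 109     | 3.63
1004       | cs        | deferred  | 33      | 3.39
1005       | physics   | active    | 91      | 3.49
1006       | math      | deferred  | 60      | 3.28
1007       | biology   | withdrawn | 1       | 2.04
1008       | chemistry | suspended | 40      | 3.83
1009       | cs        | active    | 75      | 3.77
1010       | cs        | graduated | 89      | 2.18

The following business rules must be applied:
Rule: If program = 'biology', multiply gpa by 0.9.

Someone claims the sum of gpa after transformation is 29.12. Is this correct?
Yes, the result is correct.

Step 1: Calculate the correct sum after transformation
Step 2: Apply multiplier 0.9 to records where program = 'biology'
Step 3: Correct result = 29.12
Step 4: Claimed result = 29.12
Step 5: 29.12 = 29.12 ✓
Conclusion: The claimed result is correct.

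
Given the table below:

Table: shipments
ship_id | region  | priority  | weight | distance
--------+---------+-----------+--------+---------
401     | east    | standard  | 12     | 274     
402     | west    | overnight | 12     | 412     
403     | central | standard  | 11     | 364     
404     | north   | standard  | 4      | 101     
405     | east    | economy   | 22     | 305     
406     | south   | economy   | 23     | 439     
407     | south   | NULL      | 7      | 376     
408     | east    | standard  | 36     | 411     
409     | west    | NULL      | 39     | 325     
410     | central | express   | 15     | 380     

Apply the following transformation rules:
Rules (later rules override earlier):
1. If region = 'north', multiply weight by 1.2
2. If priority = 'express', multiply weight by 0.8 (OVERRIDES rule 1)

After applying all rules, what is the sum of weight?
178.8

Step 1: Rule 2 takes priority for records with priority = 'express'
  - 1 records: 15 × 0.8 = 12.0
Step 2: Rule 1 applies to remaining records with region = 'north'
  - 1 records: 4 × 1.2 = 4.8
Step 3: Other records unchanged: 162
Step 4: Final sum = 12.0 + 4.8 + 162 = 178.8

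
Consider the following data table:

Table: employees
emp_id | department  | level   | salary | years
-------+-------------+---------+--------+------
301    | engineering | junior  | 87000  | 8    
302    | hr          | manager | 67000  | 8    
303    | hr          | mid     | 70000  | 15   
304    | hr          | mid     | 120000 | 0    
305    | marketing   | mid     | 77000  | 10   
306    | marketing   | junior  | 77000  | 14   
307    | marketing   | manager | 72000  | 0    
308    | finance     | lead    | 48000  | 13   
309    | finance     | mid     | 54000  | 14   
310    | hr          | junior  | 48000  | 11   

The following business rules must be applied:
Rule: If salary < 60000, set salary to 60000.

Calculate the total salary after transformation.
750000

Step 1: 3 records have salary < 60000
Step 2: These records originally summed to 150000
Step 3: After setting to minimum: 3 × 60000 = 180000
Step 4: Unaffected records sum: 570000
Step 5: Final sum = 180000 + 570000 = 750000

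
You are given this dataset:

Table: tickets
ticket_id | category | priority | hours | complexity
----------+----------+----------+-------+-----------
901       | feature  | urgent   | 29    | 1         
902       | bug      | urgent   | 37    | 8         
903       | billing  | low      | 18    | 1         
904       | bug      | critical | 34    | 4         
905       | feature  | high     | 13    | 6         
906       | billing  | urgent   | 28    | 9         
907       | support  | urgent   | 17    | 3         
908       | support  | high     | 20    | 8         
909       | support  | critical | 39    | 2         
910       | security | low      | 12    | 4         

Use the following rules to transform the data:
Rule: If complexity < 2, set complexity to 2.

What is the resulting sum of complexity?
48

Step 1: 2 records have complexity < 2
Step 2: These records originally summed to 2
Step 3: After setting to minimum: 2 × 2 = 4
Step 4: Unaffected records sum: 44
Step 5: Final sum = 4 + 44 = 48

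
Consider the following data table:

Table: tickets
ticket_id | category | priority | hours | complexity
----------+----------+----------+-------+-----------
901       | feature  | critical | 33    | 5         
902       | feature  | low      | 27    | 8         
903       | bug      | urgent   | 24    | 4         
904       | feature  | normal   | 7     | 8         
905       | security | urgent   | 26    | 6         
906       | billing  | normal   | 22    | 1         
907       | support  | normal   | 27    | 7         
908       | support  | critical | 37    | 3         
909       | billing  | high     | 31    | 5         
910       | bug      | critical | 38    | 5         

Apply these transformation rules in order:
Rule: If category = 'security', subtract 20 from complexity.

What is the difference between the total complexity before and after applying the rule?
20

Step 1: Original sum of complexity = 52
Step 2: 1 records have category = 'security'
Step 3: Each affected record changes by -20
Step 4: Total change = 1 × -20 = -20
Step 5: New sum = 52 + -20 = 32
Step 6: Difference = |32 - 52| = 20
        (Sum decreased by 20)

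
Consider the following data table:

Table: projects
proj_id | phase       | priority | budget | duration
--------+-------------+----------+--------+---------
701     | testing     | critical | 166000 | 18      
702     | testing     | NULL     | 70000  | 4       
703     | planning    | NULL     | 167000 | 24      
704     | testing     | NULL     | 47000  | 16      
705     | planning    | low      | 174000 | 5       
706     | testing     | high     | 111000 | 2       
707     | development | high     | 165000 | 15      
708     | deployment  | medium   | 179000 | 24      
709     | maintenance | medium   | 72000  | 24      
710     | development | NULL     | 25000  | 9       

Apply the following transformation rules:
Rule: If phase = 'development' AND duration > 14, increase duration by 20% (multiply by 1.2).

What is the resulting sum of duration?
144.0

Step 1: Find records where phase = 'development' AND duration > 14
Step 2: 1 records match, summing to 15
Step 3: After multiplier: 15 × 1.2 = 18.0
Step 4: Unaffected records sum: 126
Step 5: Final sum = 18.0 + 126 = 144.0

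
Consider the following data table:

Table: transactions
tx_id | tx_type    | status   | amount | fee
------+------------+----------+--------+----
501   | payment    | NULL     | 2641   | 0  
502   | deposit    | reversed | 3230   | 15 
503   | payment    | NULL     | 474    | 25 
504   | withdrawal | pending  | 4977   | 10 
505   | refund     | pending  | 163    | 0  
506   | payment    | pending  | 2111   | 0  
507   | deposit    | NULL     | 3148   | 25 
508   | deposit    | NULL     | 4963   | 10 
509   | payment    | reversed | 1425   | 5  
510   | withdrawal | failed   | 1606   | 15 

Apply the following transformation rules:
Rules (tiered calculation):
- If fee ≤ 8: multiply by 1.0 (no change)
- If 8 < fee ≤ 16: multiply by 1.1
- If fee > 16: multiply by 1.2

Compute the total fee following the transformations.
120.0

Step 1: Tier 1 (fee ≤ 8): 4 records, sum = 5 × 1.0 = 5.0
Step 2: Tier 2 (8 < fee ≤ 16): 4 records, sum = 50 × 1.1 = 55.0
Step 3: Tier 3 (fee > 16): 2 records, sum = 50 × 1.2 = 60.0
Step 4: Final sum = 5.0 + 55.0 + 60.0 = 120.0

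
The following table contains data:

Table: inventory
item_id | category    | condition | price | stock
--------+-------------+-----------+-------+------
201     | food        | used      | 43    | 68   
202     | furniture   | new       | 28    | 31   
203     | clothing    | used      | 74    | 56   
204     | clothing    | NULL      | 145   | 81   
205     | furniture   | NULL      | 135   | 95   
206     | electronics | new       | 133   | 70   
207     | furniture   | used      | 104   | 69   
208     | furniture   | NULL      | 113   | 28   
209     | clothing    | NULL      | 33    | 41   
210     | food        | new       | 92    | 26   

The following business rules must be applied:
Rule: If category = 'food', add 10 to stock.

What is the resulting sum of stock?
585

Step 1: Count records where category = 'food': 2
Step 2: Total bonus added: 2 × 10 = 20
Step 3: Original sum of stock: 565
Step 4: Final sum = 565 + 20 = 585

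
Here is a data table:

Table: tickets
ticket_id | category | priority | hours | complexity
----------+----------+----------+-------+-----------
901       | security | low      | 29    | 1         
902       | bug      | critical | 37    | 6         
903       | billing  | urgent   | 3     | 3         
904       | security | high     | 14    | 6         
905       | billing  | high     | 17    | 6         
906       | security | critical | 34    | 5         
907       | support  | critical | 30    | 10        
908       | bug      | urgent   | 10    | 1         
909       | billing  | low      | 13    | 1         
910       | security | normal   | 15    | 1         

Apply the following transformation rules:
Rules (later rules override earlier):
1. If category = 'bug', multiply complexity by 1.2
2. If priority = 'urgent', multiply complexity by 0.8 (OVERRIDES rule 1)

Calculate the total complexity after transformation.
40.4

Step 1: Rule 2 takes priority for records with priority = 'urgent'
  - 2 records: 4 × 0.8 = 3.2
Step 2: Rule 1 applies to remaining records with category = 'bug'
  - 1 records: 6 × 1.2 = 7.2
Step 3: Other records unchanged: 30
Step 4: Final sum = 3.2 + 7.2 + 30 = 40.4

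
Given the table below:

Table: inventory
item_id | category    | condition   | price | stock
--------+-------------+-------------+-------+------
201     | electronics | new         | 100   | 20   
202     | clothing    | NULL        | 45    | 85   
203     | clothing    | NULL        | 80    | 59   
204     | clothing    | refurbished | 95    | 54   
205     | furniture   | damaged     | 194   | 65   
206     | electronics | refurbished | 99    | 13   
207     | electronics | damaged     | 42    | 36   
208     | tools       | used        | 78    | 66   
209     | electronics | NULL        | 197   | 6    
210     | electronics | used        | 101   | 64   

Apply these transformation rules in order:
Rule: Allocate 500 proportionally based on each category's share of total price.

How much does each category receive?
clothing: 106.69, electronics: 261.4, furniture: 94.08, tools: 37.83

Step 1: Calculate total price = 1031
Step 2: Calculate each category's proportion:
  clothing: 220/1031 = 21.34% → 106.69
  electronics: 539/1031 = 52.28% → 261.4
  furniture: 194/1031 = 18.82% → 94.08
  tools: 78/1031 = 7.57% → 37.83
Step 3: Verify: sum of allocations ≈ 500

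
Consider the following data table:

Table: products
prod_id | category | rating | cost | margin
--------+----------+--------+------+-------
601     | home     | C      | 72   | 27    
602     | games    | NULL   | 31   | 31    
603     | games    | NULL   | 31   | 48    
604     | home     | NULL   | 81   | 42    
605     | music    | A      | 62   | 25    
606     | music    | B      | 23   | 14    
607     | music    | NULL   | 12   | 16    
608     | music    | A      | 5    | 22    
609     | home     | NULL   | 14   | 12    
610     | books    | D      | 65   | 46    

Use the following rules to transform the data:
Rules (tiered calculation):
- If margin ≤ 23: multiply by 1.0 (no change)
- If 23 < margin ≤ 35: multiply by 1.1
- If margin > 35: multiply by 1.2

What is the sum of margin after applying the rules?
318.5

Step 1: Tier 1 (margin ≤ 23): 4 records, sum = 64 × 1.0 = 64.0
Step 2: Tier 2 (23 < margin ≤ 35): 3 records, sum = 83 × 1.1 = 91.3
Step 3: Tier 3 (margin > 35): 3 records, sum = 136 × 1.2 = 163.2
Step 4: Final sum = 64.0 + 91.3 + 163.2 = 318.5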